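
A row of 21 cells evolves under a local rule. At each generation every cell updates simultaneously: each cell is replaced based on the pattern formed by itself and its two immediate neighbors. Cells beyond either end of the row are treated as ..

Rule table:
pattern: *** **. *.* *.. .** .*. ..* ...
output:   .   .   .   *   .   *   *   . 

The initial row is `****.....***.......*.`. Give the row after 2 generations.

...***.***.***...*...

....*...*...*.....***
...***.***.***...*...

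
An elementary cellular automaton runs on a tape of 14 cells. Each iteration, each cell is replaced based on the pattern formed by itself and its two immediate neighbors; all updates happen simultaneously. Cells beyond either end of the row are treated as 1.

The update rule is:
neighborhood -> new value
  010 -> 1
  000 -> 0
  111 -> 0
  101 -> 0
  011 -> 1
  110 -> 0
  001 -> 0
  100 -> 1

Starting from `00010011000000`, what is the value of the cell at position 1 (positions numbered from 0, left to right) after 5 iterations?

1

10011010100000
01010010110000
01011010101000
01010010101100
01011010101010
position 1 holds 1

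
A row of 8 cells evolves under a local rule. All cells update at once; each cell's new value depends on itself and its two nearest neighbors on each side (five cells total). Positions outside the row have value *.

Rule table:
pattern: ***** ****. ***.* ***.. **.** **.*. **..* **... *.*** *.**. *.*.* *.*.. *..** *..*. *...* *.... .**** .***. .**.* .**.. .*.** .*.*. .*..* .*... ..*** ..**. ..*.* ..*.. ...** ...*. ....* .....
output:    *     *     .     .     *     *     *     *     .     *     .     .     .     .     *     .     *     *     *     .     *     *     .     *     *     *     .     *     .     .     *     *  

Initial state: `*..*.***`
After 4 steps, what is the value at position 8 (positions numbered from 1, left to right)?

*

.*..*.**
*....*.*
.*.*..*.
*.*....*
position 8 holds *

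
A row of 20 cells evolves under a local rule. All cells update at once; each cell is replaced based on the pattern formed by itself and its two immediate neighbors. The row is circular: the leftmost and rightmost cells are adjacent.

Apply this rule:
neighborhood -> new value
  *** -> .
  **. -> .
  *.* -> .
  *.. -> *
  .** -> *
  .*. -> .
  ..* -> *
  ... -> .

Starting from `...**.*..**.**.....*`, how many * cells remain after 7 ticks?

*.**...***..*.*...*.
..*.*.**..**...*.*..
.*....*.***.*.*...*.
*.*..*..*......*.*.*
...**.**.*....*....*
*.**..*...*..*.*..*.
..*.**.*.*.**...**..
count of *: 9

9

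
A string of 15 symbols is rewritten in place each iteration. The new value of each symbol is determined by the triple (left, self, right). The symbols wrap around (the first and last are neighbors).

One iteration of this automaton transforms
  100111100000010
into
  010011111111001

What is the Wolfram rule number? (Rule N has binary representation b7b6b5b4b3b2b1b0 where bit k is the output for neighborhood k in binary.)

241

position 4: 111 → 1  (bit 7 = 1)
position 6: 110 → 1  (bit 6 = 1)
position 14: 101 → 1  (bit 5 = 1)
position 1: 100 → 1  (bit 4 = 1)
position 3: 011 → 0  (bit 3 = 0)
position 0: 010 → 0  (bit 2 = 0)
position 2: 001 → 0  (bit 1 = 0)
position 8: 000 → 1  (bit 0 = 1)
bits b7..b0 = 11110001 = 241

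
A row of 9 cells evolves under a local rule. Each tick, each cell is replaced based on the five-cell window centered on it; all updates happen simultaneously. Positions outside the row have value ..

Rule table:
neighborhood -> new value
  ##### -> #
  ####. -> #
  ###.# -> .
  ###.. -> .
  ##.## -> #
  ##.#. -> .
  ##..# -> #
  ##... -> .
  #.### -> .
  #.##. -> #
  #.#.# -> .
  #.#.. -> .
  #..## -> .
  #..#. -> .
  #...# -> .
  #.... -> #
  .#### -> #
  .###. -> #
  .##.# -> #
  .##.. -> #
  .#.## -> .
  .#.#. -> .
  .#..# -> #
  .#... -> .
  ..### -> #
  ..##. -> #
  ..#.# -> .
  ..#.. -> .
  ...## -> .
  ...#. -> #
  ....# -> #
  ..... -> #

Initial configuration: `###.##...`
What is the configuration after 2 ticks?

###.#.###

##.###.##
###.#.###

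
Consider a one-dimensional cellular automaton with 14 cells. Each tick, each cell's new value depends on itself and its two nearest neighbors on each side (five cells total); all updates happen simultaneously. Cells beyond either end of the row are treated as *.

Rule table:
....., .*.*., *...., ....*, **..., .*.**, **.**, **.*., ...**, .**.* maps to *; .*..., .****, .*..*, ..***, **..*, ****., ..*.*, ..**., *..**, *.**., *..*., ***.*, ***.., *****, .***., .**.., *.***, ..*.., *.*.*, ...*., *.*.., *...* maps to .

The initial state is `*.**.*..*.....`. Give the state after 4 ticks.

*..*******....

.*.**.....****
*.*..*****....
.*........****
*..*******....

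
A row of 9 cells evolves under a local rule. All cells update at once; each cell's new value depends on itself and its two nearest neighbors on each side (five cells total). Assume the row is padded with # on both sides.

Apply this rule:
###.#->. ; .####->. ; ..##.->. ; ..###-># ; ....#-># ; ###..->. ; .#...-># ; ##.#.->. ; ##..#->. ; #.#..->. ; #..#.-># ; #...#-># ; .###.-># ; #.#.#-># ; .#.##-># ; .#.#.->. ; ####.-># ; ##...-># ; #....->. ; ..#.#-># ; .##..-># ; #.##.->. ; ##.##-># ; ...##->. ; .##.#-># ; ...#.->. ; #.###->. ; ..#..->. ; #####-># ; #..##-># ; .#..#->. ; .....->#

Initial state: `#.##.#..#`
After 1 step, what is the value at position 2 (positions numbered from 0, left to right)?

.

step 1: .#.#...##
position 2 holds .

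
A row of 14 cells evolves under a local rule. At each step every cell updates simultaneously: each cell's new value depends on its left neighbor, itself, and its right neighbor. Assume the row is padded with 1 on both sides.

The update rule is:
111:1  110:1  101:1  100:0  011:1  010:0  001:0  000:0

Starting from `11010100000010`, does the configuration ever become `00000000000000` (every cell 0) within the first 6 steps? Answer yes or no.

11101000000001
11110000000001
11110000000001  (fixed point — unchanged through step 6)
step 6 is 11110000000001, still not uniform 0

no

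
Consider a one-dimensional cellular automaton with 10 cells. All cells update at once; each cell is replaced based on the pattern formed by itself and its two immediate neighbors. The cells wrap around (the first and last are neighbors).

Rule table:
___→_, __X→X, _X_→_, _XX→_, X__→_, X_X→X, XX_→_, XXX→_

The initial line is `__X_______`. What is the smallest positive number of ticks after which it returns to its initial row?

_X________
X_________
_________X
________X_
_______X__
______X___
_____X____
____X_____
___X______
__X_______

10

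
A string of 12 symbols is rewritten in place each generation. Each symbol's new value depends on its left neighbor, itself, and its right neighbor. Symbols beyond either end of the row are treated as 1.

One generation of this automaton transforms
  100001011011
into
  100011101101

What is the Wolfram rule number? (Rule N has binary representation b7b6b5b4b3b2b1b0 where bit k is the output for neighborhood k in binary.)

position 11: 111 → 1  (bit 7 = 1)
position 0: 110 → 1  (bit 6 = 1)
position 6: 101 → 1  (bit 5 = 1)
position 1: 100 → 0  (bit 4 = 0)
position 7: 011 → 0  (bit 3 = 0)
position 5: 010 → 1  (bit 2 = 1)
position 4: 001 → 1  (bit 1 = 1)
position 2: 000 → 0  (bit 0 = 0)
bits b7..b0 = 11100110 = 230

230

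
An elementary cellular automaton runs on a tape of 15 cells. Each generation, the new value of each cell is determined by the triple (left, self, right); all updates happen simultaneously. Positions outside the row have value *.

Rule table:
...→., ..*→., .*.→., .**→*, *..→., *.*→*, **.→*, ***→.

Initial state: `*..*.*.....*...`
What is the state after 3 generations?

*...*..........
*..............
*..............

*..............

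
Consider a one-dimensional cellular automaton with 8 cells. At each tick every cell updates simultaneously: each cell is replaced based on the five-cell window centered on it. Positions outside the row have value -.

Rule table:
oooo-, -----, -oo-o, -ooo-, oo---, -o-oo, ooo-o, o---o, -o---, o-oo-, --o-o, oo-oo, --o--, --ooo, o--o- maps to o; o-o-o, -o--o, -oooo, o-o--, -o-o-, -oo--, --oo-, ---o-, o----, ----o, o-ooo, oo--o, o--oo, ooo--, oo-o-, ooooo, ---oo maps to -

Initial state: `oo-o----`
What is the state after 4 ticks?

----oo--

tick 1: -o--o-oo
tick 2: -o-oooo-
tick 3: -oo--o-o
tick 4: ----oo--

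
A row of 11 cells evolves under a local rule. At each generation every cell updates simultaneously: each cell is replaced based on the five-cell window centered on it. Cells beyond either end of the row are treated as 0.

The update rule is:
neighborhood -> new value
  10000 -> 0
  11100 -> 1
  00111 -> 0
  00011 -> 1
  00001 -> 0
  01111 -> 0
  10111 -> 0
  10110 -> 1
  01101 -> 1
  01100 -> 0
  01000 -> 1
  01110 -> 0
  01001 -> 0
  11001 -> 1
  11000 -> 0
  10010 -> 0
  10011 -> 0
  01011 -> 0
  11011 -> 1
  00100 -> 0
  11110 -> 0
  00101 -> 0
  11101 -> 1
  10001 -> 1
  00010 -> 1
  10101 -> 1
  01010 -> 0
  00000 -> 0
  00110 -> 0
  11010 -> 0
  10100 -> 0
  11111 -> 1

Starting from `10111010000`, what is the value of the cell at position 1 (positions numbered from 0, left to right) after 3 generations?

0

00001001000
00010000100
00101001010
position 1 holds 0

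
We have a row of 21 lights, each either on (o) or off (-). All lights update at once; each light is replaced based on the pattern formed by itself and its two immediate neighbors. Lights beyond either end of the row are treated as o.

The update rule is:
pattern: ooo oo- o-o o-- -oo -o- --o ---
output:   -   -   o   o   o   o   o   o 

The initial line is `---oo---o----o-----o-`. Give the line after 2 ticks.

tick 1: oooo-oooooooooooooooo
tick 2: ----oo---------------

----oo---------------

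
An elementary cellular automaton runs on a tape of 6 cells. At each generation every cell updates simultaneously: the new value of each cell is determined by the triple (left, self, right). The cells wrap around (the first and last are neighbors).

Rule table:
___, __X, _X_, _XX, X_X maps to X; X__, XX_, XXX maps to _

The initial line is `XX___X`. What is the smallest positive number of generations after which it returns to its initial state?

generation 1: ___XXX
generation 2: _XXX__
generation 3: XX___X

3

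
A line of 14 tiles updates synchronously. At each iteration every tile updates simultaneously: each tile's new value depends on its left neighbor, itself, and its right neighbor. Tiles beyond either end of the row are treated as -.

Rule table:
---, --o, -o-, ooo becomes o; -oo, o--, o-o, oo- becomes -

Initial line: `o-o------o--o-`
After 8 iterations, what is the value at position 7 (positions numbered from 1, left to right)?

o-o-oooooo-oo-
o-o--oooo-----
o-o-o-oo--oooo
o-o-o----o-oo-
o-o-o-oooo----
o-o-o--oo--ooo
o-o-o-o---o-o-
o-o-o-o-ooo-o-
position 7 holds o

o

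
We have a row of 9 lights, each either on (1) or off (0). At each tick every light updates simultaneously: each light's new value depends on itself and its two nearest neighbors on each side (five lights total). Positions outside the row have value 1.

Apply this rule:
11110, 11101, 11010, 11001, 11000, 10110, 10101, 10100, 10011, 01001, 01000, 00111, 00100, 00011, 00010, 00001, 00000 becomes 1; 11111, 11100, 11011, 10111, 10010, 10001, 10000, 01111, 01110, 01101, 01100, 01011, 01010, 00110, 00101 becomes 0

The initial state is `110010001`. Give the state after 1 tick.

101011011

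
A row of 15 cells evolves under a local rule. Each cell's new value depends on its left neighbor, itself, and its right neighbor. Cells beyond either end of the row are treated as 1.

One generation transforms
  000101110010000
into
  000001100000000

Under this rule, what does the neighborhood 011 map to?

1

At position 5 the neighborhood is 011; the next row has 1 there.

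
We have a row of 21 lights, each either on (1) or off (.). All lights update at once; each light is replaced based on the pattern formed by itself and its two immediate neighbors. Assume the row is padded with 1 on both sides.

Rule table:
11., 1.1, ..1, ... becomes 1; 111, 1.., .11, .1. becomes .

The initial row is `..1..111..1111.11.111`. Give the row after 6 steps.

1.1.1..1.1.1.1.11.1.1

.1..1..1.1...11.11...
1..1..1.1..11.11.1.11
1.1..1.1..1.11.11.1..
11..1.1..1.1.11.11..1
.1.1.1..1.1.1.11.1.1.
1.1.1..1.1.1.1.11.1.1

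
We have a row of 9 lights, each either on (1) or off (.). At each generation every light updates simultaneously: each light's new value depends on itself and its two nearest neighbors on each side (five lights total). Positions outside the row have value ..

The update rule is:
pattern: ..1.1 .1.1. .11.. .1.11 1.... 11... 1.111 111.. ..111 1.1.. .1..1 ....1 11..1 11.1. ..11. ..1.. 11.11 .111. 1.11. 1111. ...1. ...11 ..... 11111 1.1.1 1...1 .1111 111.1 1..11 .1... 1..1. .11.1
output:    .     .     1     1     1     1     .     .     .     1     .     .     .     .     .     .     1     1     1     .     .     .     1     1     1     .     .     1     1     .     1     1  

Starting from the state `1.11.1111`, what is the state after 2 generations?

.....1111

.1111....
.....1111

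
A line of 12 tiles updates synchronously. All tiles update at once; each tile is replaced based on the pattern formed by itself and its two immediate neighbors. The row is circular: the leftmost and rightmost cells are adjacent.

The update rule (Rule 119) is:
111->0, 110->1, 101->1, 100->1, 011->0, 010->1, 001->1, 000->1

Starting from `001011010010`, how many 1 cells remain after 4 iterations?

iteration 1: 111101111111
iteration 2: 000110000000
iteration 3: 111011111111
iteration 4: 001100000000
count of 1: 2

2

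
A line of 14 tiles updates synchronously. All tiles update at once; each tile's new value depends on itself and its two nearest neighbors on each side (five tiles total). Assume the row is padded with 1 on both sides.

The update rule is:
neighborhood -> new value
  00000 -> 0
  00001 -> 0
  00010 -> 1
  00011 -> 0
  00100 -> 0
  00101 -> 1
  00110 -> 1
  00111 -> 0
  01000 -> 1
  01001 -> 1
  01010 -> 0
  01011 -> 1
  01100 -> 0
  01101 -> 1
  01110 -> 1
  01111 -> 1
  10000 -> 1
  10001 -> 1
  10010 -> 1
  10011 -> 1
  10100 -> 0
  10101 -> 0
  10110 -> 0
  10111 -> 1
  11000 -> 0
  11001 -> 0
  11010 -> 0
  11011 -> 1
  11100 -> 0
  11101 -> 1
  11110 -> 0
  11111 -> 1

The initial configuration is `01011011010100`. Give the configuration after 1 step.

00101101000011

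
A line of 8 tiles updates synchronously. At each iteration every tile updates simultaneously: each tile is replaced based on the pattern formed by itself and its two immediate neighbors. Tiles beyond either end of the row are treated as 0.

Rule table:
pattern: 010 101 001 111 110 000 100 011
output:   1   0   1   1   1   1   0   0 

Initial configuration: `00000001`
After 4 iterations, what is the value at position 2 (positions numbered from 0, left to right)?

11111111
01111111
10111111
10011111
position 2 holds 0

0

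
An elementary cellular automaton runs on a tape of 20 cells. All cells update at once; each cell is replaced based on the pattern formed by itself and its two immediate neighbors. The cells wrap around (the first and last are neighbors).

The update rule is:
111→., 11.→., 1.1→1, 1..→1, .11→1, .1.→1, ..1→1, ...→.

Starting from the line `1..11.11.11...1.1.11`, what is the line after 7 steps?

11..111.11.1.11..11.

.111.11.11.1.111111.
11..11.11.1111.....1
..111.11.11...1...11
111..11.11.1.111.11.
1..111.11.1111..11.1
.111..11.11...111.11
11..111.11.1.11..11.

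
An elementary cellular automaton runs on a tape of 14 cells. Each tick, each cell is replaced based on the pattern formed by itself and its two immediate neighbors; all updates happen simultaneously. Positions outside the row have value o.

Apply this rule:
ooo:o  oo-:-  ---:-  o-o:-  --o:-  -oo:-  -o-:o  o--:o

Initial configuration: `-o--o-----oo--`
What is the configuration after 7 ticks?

-oo-oo------o-
------o-----o-
o-----oo----o-
-o------o---o-
-oo-----oo--o-
---o------o-o-
o--oo-----o-o-

o--oo-----o-o-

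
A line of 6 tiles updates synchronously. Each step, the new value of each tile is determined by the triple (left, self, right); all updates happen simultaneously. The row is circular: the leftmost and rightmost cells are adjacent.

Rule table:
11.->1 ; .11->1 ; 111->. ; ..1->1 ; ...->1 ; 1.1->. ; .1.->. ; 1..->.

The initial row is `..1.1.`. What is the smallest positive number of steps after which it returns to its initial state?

18

step 1: 11....
step 2: 11.111
step 3: .1.1..
step 4: 1....1
step 5: 1.1111
step 6: 1.1...
step 7: ....11
step 8: .11111
step 9: .1...1
step 10: ...11.
step 11: 11111.
step 12: 1...1.
step 13: ..11..
step 14: 1111.1
step 15: ...1.1
step 16: .11...
step 17: 111.11
step 18: ..1.1.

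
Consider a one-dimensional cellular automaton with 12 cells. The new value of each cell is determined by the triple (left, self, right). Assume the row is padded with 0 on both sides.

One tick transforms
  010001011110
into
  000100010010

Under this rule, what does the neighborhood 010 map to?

At position 1 the neighborhood is 010; the next row has 0 there.

0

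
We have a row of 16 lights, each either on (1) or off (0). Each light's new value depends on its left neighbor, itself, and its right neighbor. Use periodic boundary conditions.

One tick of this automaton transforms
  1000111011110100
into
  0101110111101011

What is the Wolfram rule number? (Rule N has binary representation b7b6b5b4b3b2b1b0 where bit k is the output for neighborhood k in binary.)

position 5: 111 → 1  (bit 7 = 1)
position 6: 110 → 0  (bit 6 = 0)
position 7: 101 → 1  (bit 5 = 1)
position 1: 100 → 1  (bit 4 = 1)
position 4: 011 → 1  (bit 3 = 1)
position 0: 010 → 0  (bit 2 = 0)
position 3: 001 → 1  (bit 1 = 1)
position 2: 000 → 0  (bit 0 = 0)
bits b7..b0 = 10111010 = 186

186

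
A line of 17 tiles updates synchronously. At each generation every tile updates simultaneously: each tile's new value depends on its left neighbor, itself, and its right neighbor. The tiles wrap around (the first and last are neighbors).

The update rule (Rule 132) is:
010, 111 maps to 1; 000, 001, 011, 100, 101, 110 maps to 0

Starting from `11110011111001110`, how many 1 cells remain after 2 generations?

01100001110000100
00000000100000100
count of 1: 2

2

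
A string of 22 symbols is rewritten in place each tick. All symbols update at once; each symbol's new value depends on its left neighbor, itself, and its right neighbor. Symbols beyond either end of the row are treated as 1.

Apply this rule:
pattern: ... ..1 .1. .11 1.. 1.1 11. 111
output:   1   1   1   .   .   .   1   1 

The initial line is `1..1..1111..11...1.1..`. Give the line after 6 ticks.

1..1.1.1.1.1.1.1.1.1..

1.11.1.111.1.1.111.1.1
1..1.1..11.1.1..11.1..
1.11.1.1.1.1.1.1.1.1.1
1..1.1.1.1.1.1.1.1.1..
1.11.1.1.1.1.1.1.1.1.1  (repeats tick 3; period 2)
tick 6: 1..1.1.1.1.1.1.1.1.1..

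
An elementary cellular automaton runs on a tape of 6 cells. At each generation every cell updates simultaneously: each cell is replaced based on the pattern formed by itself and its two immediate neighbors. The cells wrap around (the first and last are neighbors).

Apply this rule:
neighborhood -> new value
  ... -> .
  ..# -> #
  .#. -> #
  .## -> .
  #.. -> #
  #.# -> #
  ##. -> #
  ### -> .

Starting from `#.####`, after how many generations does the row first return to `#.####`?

3

generation 1: ##....
generation 2: .##..#
generation 3: #.####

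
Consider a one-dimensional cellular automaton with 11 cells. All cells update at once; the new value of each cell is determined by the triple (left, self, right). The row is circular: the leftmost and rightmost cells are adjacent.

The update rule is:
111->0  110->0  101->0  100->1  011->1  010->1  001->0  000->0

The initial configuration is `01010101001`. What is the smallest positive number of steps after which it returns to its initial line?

2

01010101101
01010101001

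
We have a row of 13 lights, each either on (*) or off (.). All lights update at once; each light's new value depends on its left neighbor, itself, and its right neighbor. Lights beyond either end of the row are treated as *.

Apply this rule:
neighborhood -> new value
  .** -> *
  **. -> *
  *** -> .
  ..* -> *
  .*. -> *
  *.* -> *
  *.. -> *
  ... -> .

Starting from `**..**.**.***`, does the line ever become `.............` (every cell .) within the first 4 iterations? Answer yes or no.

no

.**********..
**........***
.**......**..
****....*****
iteration 4 is ****....*****, still not uniform .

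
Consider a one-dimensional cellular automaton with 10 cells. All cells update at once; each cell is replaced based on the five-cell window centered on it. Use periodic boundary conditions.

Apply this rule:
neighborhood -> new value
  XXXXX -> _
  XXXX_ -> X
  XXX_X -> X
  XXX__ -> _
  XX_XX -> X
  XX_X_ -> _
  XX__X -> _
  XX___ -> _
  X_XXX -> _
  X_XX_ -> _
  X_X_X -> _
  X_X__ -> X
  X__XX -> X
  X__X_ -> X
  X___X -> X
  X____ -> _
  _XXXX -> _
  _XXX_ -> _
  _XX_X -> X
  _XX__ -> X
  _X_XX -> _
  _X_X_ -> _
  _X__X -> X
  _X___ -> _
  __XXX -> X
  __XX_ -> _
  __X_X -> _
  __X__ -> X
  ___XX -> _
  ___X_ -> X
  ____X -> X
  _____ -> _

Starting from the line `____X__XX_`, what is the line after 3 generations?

generation 1: __XXXXX_X_
generation 2: X_X__XX_X_
generation 3: __XXX_X___

__XXX_X___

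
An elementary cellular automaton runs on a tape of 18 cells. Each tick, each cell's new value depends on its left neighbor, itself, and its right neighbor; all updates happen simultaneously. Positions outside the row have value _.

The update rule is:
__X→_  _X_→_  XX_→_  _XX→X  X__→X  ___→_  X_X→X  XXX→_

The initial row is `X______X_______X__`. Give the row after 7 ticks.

_______X______X___

tick 1: _X______X_______X_
tick 2: __X______X_______X
tick 3: ___X______X_______
tick 4: ____X______X______
tick 5: _____X______X_____
tick 6: ______X______X____
tick 7: _______X______X___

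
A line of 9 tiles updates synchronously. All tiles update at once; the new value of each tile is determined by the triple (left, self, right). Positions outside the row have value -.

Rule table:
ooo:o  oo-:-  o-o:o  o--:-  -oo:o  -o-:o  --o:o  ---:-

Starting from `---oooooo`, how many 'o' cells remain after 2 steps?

step 1: --oooooo-
step 2: -oooooo--
count of o: 6

6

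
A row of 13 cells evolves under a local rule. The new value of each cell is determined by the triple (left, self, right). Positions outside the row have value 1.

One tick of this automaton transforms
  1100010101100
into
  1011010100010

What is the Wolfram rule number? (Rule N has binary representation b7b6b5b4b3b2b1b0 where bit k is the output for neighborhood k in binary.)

149

position 0: 111 → 1  (bit 7 = 1)
position 1: 110 → 0  (bit 6 = 0)
position 6: 101 → 0  (bit 5 = 0)
position 2: 100 → 1  (bit 4 = 1)
position 9: 011 → 0  (bit 3 = 0)
position 5: 010 → 1  (bit 2 = 1)
position 4: 001 → 0  (bit 1 = 0)
position 3: 000 → 1  (bit 0 = 1)
bits b7..b0 = 10010101 = 149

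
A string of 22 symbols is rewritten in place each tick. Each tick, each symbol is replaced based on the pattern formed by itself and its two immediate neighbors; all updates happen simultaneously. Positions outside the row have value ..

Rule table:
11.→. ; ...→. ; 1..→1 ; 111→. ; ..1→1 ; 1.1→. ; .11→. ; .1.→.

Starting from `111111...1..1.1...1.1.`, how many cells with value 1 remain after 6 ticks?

5

......1.1.11...1.1...1
.....1......1.1...1.1.
....1.1....1...1.1...1
...1...1..1.1.1...1.1.
..1.1.1.11.....1.1...1
.1........1...1...1.1.
count of 1: 5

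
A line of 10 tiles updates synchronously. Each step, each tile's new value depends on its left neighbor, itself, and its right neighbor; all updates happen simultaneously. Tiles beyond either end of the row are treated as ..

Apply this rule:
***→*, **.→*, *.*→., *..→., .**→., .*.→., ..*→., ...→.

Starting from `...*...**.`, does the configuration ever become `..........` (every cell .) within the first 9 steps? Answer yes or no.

yes

step 1: ........*.
step 2: ..........
all cells are . at step 2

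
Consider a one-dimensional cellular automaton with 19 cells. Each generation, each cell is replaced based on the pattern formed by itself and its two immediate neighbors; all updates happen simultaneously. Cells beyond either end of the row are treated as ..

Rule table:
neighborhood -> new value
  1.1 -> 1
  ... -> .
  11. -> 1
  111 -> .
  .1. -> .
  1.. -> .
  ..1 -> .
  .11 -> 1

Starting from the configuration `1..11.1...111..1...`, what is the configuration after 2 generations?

...111....1.1......
...1.1.....1.......

...1.1.....1.......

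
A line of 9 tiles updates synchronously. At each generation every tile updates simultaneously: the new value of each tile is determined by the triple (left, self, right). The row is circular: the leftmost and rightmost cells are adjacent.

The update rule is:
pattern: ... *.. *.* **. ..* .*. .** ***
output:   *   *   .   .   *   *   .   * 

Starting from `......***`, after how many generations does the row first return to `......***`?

generation 1: ******.*.
generation 2: .****..*.
generation 3: *.**.****
generation 4: ......***

4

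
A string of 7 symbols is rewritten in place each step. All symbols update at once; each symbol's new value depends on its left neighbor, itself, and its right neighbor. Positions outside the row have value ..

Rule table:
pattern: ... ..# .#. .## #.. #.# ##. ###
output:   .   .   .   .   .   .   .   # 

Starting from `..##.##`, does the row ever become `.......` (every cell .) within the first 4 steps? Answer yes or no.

.......
all cells are . at step 1

yes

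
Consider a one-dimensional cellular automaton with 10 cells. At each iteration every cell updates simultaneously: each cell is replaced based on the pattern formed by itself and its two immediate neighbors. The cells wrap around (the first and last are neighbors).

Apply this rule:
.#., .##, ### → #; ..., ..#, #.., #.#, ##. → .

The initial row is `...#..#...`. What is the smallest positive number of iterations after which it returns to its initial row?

...#..#...

1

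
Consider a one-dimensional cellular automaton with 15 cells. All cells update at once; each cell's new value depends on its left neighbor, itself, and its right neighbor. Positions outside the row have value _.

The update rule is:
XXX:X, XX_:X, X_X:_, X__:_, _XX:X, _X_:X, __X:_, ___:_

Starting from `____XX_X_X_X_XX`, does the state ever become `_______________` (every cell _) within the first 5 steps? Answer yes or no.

____XX_X_X_X_XX  (fixed point — unchanged through step 5)
step 5 is ____XX_X_X_X_XX, still not uniform _

no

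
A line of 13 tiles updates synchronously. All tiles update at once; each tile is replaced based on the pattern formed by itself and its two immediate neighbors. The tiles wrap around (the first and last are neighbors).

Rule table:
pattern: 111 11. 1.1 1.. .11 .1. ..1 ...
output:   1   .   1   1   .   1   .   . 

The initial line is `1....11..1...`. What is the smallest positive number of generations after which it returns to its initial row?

11.....1.11..
..1....11..1.
..11.....1.11
1...1....11..
11..11.....1.
..1...1....11
1.11..11.....
11..1...1....
..1.11..11...
..11..1...1..
....1.11..11.
....11..1...1
1.....1.11..1
.1....11..1..
.11.....1.11.
...1....11..1
1..11.....1.1
.1...1....11.
.11..11.....1
1..1...1....1
.1.11..11....
.11..1...1...
...1.11..11..
...11..1...1.
.....1.11..11
1....11..1...

26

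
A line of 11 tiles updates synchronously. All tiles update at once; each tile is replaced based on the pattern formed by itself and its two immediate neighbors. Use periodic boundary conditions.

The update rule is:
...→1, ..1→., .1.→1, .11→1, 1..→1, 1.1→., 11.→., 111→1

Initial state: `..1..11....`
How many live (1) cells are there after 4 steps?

5

step 1: 1.11.1.1111
step 2: ..1..1.1111
step 3: 1.11.1.111.
step 4: 1.1..1.11..
count of 1: 5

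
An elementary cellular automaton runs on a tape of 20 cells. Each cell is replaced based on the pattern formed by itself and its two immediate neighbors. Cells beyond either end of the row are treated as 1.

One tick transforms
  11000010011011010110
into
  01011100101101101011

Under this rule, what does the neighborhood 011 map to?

0

At position 9 the neighborhood is 011; the next row has 0 there.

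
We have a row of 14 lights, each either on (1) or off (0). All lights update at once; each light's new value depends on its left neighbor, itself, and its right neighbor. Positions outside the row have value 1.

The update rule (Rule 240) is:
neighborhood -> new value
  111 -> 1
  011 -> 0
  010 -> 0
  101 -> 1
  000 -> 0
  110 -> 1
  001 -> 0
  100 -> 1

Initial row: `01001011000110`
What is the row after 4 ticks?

11110100101100

10100101100011
11010010110001
11101001011000
11110100101100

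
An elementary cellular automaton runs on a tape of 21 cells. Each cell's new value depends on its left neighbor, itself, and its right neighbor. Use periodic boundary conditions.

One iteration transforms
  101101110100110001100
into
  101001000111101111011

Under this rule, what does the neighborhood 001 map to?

1

At position 11 the neighborhood is 001; the next row has 1 there.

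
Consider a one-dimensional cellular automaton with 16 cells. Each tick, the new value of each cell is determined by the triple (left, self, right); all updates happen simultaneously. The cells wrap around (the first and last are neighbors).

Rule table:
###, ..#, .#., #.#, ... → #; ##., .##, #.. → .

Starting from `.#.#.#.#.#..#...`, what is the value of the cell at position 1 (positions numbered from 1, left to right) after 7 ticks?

##########.##.##
#########.#..#.#
########.##.###.
.######.#..#.#.#
#.####.##.######
.#.##.#..#.#####
###..##.###.###.
position 1 holds #

#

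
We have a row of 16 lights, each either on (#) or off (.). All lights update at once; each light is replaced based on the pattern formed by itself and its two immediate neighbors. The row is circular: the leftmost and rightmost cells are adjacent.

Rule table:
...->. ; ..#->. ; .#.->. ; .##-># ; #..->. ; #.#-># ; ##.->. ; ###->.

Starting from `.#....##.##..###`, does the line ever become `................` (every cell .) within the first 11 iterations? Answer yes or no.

iteration 1: #.....#.##...#..
iteration 2: .......##.......
iteration 3: .......#........
iteration 4: ................
all cells are . at iteration 4

yes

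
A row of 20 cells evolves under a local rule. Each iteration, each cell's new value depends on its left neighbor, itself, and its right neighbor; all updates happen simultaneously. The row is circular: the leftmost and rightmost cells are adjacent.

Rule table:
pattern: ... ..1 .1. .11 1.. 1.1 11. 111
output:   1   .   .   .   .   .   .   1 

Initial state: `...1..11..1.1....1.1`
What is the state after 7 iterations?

.1............11....
...1111111111....111
.1..11111111..11..1.
.....111111.........
1111..1111..11111111
111....11....1111111
11..11....11..111111

11..11....11..111111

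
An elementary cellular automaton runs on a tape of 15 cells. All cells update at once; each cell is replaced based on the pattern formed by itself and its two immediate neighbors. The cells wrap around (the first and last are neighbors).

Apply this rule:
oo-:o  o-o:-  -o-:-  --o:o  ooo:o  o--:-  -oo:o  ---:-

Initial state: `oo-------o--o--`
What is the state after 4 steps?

oo------o--o--o
oo-----o--o--oo
oo----o--o--ooo
oo---o--o--oooo

oo---o--o--oooo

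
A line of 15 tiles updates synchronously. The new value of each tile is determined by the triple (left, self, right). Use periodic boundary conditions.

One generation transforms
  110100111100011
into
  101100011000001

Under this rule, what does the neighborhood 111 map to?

At position 0 the neighborhood is 111; the next row has 1 there.

1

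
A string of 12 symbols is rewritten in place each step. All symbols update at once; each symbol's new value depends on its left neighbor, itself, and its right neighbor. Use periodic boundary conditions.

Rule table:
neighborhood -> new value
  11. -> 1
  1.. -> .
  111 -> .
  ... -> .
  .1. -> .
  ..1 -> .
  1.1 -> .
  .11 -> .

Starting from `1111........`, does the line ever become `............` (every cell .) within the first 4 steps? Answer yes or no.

yes

step 1: ...1........
step 2: ............
all cells are . at step 2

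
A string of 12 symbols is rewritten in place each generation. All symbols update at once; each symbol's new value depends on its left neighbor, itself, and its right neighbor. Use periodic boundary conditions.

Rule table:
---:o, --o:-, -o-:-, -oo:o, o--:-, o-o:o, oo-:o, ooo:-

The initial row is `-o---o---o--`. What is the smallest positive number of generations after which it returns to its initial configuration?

2

---o---o---o
-o---o---o--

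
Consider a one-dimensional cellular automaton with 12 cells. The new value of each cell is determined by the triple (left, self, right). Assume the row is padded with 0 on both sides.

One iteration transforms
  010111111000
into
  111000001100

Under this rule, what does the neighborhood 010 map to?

At position 1 the neighborhood is 010; the next row has 1 there.

1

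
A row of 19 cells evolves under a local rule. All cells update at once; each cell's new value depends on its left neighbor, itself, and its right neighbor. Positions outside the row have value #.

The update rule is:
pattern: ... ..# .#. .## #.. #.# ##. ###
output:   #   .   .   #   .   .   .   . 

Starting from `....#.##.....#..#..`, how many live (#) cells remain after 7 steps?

.##...#..###.......
.#..#....#...#####.
......##...#.#.....
.####.#..#.....###.
.#.........###.#...
...#######.#.....#.
.#.#.........###...
count of #: 5

5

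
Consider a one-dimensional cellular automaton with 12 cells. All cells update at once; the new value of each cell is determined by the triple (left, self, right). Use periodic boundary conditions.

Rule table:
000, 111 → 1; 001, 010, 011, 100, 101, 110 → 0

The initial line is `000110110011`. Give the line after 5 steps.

010000000000
000111111111
010011111110
000001111100
111100111001

111100111001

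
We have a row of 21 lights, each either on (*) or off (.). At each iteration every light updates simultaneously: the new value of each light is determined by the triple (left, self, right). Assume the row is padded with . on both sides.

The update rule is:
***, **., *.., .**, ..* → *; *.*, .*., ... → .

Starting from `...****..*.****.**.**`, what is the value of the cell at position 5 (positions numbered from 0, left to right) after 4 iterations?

*

iteration 1: ..*******..****.**.**
iteration 2: .**************.**.**
iteration 3: ***************.**.**
iteration 4: ***************.**.**
position 5 holds *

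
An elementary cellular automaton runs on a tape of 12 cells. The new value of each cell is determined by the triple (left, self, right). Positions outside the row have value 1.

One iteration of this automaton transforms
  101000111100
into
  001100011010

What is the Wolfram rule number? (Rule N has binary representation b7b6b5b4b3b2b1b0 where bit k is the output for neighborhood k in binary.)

148

position 7: 111 → 1  (bit 7 = 1)
position 0: 110 → 0  (bit 6 = 0)
position 1: 101 → 0  (bit 5 = 0)
position 3: 100 → 1  (bit 4 = 1)
position 6: 011 → 0  (bit 3 = 0)
position 2: 010 → 1  (bit 2 = 1)
position 5: 001 → 0  (bit 1 = 0)
position 4: 000 → 0  (bit 0 = 0)
bits b7..b0 = 10010100 = 148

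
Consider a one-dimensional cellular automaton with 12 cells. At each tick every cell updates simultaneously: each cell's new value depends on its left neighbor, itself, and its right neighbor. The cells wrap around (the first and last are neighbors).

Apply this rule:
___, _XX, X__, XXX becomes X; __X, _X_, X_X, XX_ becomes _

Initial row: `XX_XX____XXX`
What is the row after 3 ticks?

tick 1: X__X_XXX_XXX
tick 2: _X___XX__XXX
tick 3: __XX_X_X_XX_

__XX_X_X_XX_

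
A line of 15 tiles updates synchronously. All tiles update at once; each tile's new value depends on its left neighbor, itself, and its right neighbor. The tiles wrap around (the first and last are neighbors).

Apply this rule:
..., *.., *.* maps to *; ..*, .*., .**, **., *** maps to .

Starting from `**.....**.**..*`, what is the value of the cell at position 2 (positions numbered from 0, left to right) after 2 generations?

.

..****...*..*..
*.....**..*..**
position 2 holds .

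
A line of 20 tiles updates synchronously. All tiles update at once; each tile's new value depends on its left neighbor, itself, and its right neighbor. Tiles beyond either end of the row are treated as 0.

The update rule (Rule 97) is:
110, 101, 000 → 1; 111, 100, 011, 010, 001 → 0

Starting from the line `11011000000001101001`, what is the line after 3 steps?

10011001110001001001

01101011111100110000
00110100000100010111
10011001110001001001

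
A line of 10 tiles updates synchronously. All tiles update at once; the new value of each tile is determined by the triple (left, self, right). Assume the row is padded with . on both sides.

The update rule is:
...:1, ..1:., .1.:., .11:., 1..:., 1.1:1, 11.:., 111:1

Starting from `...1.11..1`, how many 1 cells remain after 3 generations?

generation 1: 11..1.....
generation 2: ......1111
generation 3: 11111..11.
count of 1: 7

7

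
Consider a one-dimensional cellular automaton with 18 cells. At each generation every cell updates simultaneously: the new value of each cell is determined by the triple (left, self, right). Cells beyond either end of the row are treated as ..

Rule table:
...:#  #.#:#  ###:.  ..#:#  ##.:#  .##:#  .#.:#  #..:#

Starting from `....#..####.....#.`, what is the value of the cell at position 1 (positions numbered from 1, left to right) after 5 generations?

#

########..########
#......####......#
########..########  (repeats generation 1; period 2)
generation 5: ########..########
position 1 holds #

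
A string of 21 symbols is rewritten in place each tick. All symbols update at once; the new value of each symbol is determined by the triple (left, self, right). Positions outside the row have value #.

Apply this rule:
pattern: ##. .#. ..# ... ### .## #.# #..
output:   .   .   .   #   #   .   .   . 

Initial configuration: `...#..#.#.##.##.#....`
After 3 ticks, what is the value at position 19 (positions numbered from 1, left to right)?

.#................##.
...##############....
.#..############..##.
position 19 holds #

#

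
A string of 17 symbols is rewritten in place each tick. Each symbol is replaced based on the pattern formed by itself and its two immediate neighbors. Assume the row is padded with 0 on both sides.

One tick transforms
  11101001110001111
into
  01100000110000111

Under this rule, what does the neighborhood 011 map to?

At position 0 the neighborhood is 011; the next row has 0 there.

0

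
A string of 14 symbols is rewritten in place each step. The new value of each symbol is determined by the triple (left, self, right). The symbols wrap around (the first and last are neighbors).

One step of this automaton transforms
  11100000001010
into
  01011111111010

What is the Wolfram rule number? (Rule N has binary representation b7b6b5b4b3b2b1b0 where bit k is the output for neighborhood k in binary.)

151

position 1: 111 → 1  (bit 7 = 1)
position 2: 110 → 0  (bit 6 = 0)
position 11: 101 → 0  (bit 5 = 0)
position 3: 100 → 1  (bit 4 = 1)
position 0: 011 → 0  (bit 3 = 0)
position 10: 010 → 1  (bit 2 = 1)
position 9: 001 → 1  (bit 1 = 1)
position 4: 000 → 1  (bit 0 = 1)
bits b7..b0 = 10010111 = 151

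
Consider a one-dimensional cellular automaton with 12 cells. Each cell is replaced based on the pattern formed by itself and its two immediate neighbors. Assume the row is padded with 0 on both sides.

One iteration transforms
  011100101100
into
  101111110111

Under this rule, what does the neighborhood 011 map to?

At position 1 the neighborhood is 011; the next row has 0 there.

0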